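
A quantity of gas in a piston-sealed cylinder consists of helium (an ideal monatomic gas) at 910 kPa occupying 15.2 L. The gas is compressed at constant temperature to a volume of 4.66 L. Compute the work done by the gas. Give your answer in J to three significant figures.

Isothermal: W = nRT ln(V₂/V₁) = P₁V₁ ln(V₂/V₁).
P₁V₁ = (910 kPa)(15.2 L) = 13832 J.
W = 13832 × ln(4.66/15.2) = 13832 × -1.182
W_by_gas = -16353 J.

W ≈ -16400 J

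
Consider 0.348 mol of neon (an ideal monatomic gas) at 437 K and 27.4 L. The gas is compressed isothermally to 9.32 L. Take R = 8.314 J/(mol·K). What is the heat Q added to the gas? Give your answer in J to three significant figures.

Q ≈ -1360 J

Isothermal ⇒ ΔU = 0, so Q = W = nRT ln(V₂/V₁).
Q = (0.348)(8.314)(437) ln(9.32/27.4) = 1264 × -1.078 = -1363 J.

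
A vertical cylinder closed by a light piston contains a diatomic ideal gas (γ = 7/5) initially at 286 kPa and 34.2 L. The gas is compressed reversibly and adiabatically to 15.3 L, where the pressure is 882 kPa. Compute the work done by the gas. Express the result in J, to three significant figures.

Adiabatic: W = (P₁V₁ − P₂V₂)/(γ − 1) with γ = 7/5.
P₁V₁ = 9781 J, P₂V₂ = 13495 J.
W = (9781 − 13495) / 0.4 = -9284 J.

W ≈ -9280 J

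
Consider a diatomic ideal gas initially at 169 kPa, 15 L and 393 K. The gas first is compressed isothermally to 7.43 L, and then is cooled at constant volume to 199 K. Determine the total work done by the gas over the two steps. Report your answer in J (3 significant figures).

Step 1 (isothermal): W = P₁V₁ ln(V₂/V₁) = (2535) ln(7.43/15) = -1781 J.
Step 2 (isochoric): W = 0 (constant volume).
W_total = -1781 + 0 = -1781 J.

W_total ≈ -1780 J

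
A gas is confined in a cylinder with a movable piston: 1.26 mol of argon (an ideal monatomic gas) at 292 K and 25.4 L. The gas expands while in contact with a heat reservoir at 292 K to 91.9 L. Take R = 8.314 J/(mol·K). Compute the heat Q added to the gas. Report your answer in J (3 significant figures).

Isothermal ⇒ ΔU = 0, so Q = W = nRT ln(V₂/V₁).
Q = (1.26)(8.314)(292) ln(91.9/25.4) = 3059 × 1.286 = 3934 J.

Q ≈ 3930 J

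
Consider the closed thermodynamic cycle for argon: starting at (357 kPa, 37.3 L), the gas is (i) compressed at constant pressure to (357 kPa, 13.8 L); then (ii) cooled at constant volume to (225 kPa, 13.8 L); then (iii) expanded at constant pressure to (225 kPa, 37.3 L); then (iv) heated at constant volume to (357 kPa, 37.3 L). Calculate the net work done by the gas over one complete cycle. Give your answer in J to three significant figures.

W_net ≈ -3100 J

Constant-volume legs do no work.
W(i) = (357)(13.8 − 37.3) = -8389 J; W(iii) = (225)(37.3 − 13.8) = 5287 J.
W_net = -8389 + 5287 = -3102 J (the counter-clockwise enclosed area).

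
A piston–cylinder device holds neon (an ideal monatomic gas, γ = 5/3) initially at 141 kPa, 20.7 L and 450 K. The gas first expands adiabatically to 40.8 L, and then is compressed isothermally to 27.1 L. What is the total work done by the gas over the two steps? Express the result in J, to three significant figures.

Step 1 (adiabatic): W = (P₁V₁ − P₂V₂)/(γ−1) = (2919 − 1857)/0.667 = 1593 J.
After step 1: P = 45.51 kPa, V = 40.8 L, T = 286.3 K.
Step 2 (isothermal): W = P₁V₁ ln(V₂/V₁) = (1857) ln(27.1/40.8) = -759.6 J.
W_total = 1593 − 759.6 = 833.4 J.

W_total ≈ 833 J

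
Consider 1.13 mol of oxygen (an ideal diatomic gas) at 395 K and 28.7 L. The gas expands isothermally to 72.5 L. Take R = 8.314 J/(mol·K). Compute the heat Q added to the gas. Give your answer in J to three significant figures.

Isothermal ⇒ ΔU = 0, so Q = W = nRT ln(V₂/V₁).
Q = (1.13)(8.314)(395) ln(72.5/28.7) = 3711 × 0.9267 = 3439 J.

Q ≈ 3440 J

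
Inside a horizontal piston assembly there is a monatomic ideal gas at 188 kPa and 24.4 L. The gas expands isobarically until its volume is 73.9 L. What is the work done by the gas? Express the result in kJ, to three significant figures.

W ≈ 9.31 kJ

Isobaric: W = P ΔV.
W = (188 kPa)(73.9 − 24.4 L) = (188)(49.5) = 9306 J.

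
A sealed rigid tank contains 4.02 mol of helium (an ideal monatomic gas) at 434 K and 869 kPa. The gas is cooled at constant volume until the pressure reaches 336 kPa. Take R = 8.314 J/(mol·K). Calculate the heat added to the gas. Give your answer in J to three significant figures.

Q ≈ -13300 J

Constant volume ⇒ W = 0, so Q = ΔU = nCᵥΔT with Cᵥ = 3R/2 = 12.47 J/(mol·K).
At constant V, T₂/T₁ = P₂/P₁ ⇒ ΔT = T₁(P₂/P₁ − 1) = 434·(336/869 − 1) = -266.2 K.
ΔU = (4.02)(12.47)(-266.2) = -13345 J.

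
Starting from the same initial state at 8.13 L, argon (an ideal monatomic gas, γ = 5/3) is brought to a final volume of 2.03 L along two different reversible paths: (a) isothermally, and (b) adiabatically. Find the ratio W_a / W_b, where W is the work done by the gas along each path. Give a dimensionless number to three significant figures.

Path (a) isothermal: W = P₁V₁ ln(V₂/V₁) → W_a/(P₁V₁) = -1.388.
Path (b) adiabatic: W = P₁V₁(1 − (V₁/V₂)^(γ−1))/(γ−1) → W_b/(P₁V₁) = -2.283.
W_a / W_b = -1.388 / -2.283 = 0.6078.

W_a / W_b ≈ 0.608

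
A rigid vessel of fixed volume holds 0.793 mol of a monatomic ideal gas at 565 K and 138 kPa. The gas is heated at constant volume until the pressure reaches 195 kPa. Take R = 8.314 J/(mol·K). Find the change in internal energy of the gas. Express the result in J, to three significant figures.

ΔU ≈ 2310 J

Constant volume ⇒ W = 0, so Q = ΔU = nCᵥΔT with Cᵥ = 3R/2 = 12.47 J/(mol·K).
At constant V, T₂/T₁ = P₂/P₁ ⇒ ΔT = T₁(P₂/P₁ − 1) = 565·(195/138 − 1) = 233.4 K.
ΔU = (0.793)(12.47)(233.4) = 2308 J.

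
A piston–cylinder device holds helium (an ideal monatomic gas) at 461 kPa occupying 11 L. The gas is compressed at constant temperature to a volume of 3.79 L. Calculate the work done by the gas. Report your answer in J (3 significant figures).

W ≈ -5400 J

Isothermal: W = nRT ln(V₂/V₁) = P₁V₁ ln(V₂/V₁).
P₁V₁ = (461 kPa)(11 L) = 5071 J.
W = 5071 × ln(3.79/11) = 5071 × -1.066
W_by_gas = -5403 J.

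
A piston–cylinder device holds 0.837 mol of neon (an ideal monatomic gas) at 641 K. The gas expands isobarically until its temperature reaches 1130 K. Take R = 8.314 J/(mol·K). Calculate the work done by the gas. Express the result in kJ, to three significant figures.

W ≈ 3.40 kJ

Isobaric: W = P ΔV = nR ΔT.
W = (0.837)(8.314)(1130 − 641) = 3403 J.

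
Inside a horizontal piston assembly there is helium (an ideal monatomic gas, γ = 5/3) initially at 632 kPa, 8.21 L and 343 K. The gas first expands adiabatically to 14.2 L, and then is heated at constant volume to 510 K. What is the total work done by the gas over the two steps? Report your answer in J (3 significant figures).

Step 1 (adiabatic): W = (P₁V₁ − P₂V₂)/(γ−1) = (5189 − 3601)/0.667 = 2381 J.
Step 2 (isochoric): W = 0 (constant volume).
W_total = 2381 + 0 = 2381 J.

W_total ≈ 2380 J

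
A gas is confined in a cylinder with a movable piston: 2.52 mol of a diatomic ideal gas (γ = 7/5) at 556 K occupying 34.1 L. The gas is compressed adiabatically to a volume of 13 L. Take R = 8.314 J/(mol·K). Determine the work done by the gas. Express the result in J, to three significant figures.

W ≈ -13700 J

Adiabatic: TV^(γ−1) = const with γ = 7/5.
T₂ = T₁ (V₁/V₂)^(γ−1) = 556 × (34.1/13)^0.4 = 556 × 1.471 = 817.7 K.
W_by = nCᵥ(T₁ − T₂) = (2.52)(20.79)(556 − 817.7) = -13708 J.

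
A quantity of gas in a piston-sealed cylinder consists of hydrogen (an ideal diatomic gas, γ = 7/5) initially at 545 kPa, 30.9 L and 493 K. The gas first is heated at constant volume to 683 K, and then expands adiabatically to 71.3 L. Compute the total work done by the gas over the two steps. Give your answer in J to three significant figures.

Step 1 (isochoric): W = 0 (constant volume).
After step 1: P = 755 kPa (V unchanged).
Step 2 (adiabatic): W = (P₁V₁ − P₂V₂)/(γ−1) = (23331 − 16698)/0.4 = 16581 J.
W_total = 0 + 16581 = 16581 J.

W_total ≈ 16600 J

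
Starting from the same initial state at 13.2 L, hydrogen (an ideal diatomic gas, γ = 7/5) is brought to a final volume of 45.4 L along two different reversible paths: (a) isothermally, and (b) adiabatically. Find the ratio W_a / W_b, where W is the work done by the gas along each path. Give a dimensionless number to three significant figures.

Path (a) isothermal: W = P₁V₁ ln(V₂/V₁) → W_a/(P₁V₁) = 1.235.
Path (b) adiabatic: W = P₁V₁(1 − (V₁/V₂)^(γ−1))/(γ−1) → W_b/(P₁V₁) = 0.9747.
W_a / W_b = 1.235 / 0.9747 = 1.267.

W_a / W_b ≈ 1.27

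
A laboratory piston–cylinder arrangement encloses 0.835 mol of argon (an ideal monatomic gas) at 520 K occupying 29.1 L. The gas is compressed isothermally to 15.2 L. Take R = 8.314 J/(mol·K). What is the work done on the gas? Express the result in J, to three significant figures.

W ≈ 2340 J

Isothermal: W = nRT ln(V₂/V₁).
W = (0.835)(8.314)(520) × ln(15.2/29.1)
  = 3610 × -0.6494
W_by_gas = -2344 J; work on gas = −W_by = 2344 J.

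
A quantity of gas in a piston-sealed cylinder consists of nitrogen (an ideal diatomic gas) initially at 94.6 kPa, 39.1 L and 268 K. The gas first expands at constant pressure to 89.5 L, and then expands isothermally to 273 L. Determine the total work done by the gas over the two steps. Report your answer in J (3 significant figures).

W_total ≈ 14200 J

Step 1 (isobaric): W = PΔV = (94.6 kPa)(89.5 − 39.1 L) = 4768 J.
After step 1: P = 94.6 kPa, V = 89.5 L, T = 613.5 K.
Step 2 (isothermal): W = P₁V₁ ln(V₂/V₁) = (8467) ln(273/89.5) = 9442 J.
W_total = 4768 + 9442 = 14210 J.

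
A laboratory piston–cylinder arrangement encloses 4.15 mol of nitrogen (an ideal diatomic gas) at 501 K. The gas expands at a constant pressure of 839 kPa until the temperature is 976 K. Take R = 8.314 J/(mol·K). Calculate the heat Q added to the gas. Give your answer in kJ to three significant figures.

Isobaric: W = nRΔT = (4.15)(8.314)(475) = 16389 J.
ΔU = nCᵥΔT with Cᵥ = 5R/2: ΔU = (4.15)(20.79)(475) = 40972 J.
Q = ΔU + W = 40972 + 16389 = 57361 J.

Q ≈ 57.4 kJ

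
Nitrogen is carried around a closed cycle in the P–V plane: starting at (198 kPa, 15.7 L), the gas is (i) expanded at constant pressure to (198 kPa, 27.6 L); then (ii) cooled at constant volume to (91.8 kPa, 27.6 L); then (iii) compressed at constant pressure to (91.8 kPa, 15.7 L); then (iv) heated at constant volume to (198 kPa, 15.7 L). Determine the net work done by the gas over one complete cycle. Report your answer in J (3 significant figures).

Constant-volume legs do no work.
W(i) = (198)(27.6 − 15.7) = 2356 J; W(iii) = (91.8)(15.7 − 27.6) = -1092 J.
W_net = 2356 − 1092 = 1264 J (the clockwise enclosed area).

W_net ≈ 1260 J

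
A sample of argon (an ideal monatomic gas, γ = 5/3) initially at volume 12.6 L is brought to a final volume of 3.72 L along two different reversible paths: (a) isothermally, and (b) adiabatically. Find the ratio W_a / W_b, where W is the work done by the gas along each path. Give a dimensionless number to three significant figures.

W_a / W_b ≈ 0.648

Path (a) isothermal: W = P₁V₁ ln(V₂/V₁) → W_a/(P₁V₁) = -1.22.
Path (b) adiabatic: W = P₁V₁(1 − (V₁/V₂)^(γ−1))/(γ−1) → W_b/(P₁V₁) = -1.883.
W_a / W_b = -1.22 / -1.883 = 0.6479.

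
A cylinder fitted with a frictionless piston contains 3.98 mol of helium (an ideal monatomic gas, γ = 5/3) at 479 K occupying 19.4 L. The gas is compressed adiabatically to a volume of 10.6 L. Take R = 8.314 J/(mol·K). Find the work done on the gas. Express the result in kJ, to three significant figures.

W ≈ 11.8 kJ

Adiabatic: TV^(γ−1) = const with γ = 5/3.
T₂ = T₁ (V₁/V₂)^(γ−1) = 479 × (19.4/10.6)^0.667 = 479 × 1.496 = 716.7 K.
W_by = nCᵥ(T₁ − T₂) = (3.98)(12.47)(479 − 716.7) = -11798 J.
Work on gas = −W_by = 11798 J.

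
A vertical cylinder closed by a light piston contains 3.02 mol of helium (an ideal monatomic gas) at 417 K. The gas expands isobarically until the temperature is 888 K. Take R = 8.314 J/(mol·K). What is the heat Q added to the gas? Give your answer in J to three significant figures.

Q ≈ 29600 J

Isobaric: W = nRΔT = (3.02)(8.314)(471) = 11826 J.
ΔU = nCᵥΔT with Cᵥ = 3R/2: ΔU = (3.02)(12.47)(471) = 17739 J.
Q = ΔU + W = 17739 + 11826 = 29565 J.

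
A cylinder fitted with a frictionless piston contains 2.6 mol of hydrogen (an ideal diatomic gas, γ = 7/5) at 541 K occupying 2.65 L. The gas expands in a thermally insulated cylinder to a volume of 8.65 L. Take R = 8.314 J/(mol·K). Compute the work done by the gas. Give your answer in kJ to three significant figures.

Adiabatic: TV^(γ−1) = const with γ = 7/5.
T₂ = T₁ (V₁/V₂)^(γ−1) = 541 × (2.65/8.65)^0.4 = 541 × 0.623 = 337 K.
W_by = nCᵥ(T₁ − T₂) = (2.6)(20.79)(541 − 337) = 11022 J.

W ≈ 11.0 kJ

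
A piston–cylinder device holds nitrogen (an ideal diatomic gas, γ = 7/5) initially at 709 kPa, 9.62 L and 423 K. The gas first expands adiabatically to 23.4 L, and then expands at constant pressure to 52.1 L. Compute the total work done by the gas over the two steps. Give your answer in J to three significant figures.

Step 1 (adiabatic): W = (P₁V₁ − P₂V₂)/(γ−1) = (6821 − 4780)/0.4 = 5102 J.
After step 1: P = 204.3 kPa, V = 23.4 L, T = 296.4 K.
Step 2 (isobaric): W = PΔV = (204.3 kPa)(52.1 − 23.4 L) = 5862 J.
W_total = 5102 + 5862 = 10964 J.

W_total ≈ 11000 J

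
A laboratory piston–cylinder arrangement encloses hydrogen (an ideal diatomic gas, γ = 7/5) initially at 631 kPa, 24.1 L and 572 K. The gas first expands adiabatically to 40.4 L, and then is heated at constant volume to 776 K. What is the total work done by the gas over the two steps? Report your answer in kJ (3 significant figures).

Step 1 (adiabatic): W = (P₁V₁ − P₂V₂)/(γ−1) = (15207 − 12368)/0.4 = 7098 J.
Step 2 (isochoric): W = 0 (constant volume).
W_total = 7098 + 0 = 7098 J.

W_total ≈ 7.10 kJ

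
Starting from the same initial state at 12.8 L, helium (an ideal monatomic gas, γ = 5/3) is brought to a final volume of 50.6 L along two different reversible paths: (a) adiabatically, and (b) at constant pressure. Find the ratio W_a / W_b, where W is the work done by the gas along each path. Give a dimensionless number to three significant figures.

Path (a) adiabatic: W = P₁V₁(1 − (V₁/V₂)^(γ−1))/(γ−1) → W_a/(P₁V₁) = 0.9.
Path (b) isobaric: W = P₁(V₂ − V₁) → W_b/(P₁V₁) = 2.953.
W_a / W_b = 0.9 / 2.953 = 0.3048.

W_a / W_b ≈ 0.305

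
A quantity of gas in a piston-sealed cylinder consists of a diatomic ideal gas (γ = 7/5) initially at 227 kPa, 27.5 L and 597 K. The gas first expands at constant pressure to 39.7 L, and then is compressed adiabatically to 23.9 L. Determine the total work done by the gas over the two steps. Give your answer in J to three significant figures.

W_total ≈ -2300 J

Step 1 (isobaric): W = PΔV = (227 kPa)(39.7 − 27.5 L) = 2769 J.
After step 1: P = 227 kPa, V = 39.7 L, T = 861.9 K.
Step 2 (adiabatic): W = (P₁V₁ − P₂V₂)/(γ−1) = (9012 − 11040)/0.4 = -5071 J.
W_total = 2769 − 5071 = -2301 J.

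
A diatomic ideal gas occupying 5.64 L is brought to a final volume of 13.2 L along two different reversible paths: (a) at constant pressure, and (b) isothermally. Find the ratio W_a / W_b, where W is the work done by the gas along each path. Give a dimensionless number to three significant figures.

W_a / W_b ≈ 1.58

Path (a) isobaric: W = P₁(V₂ − V₁) → W_a/(P₁V₁) = 1.34.
Path (b) isothermal: W = P₁V₁ ln(V₂/V₁) → W_b/(P₁V₁) = 0.8503.
W_a / W_b = 1.34 / 0.8503 = 1.576.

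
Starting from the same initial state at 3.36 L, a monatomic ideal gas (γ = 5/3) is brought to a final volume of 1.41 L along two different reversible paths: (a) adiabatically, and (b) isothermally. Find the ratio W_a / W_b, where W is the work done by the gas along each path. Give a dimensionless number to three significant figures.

Path (a) adiabatic: W = P₁V₁(1 − (V₁/V₂)^(γ−1))/(γ−1) → W_a/(P₁V₁) = -1.176.
Path (b) isothermal: W = P₁V₁ ln(V₂/V₁) → W_b/(P₁V₁) = -0.8684.
W_a / W_b = -1.176 / -0.8684 = 1.354.

W_a / W_b ≈ 1.35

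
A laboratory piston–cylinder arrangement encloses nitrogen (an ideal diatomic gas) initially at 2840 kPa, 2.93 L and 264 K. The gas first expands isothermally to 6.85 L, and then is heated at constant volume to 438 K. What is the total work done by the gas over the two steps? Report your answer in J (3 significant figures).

W_total ≈ 7070 J

Step 1 (isothermal): W = P₁V₁ ln(V₂/V₁) = (8321) ln(6.85/2.93) = 7067 J.
Step 2 (isochoric): W = 0 (constant volume).
W_total = 7067 + 0 = 7067 J.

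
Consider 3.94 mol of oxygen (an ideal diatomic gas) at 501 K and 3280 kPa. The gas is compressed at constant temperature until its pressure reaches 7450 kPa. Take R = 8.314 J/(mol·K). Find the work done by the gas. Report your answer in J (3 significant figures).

Isothermal process: W = nRT ln(V₂/V₁) = nRT ln(P₁/P₂).
W = (3.94)(8.314)(501) × ln(3280/7450)
  = 16411 × ln(0.4403) = 16411 × -0.8204
W_by_gas = -13463 J.

W ≈ -13500 J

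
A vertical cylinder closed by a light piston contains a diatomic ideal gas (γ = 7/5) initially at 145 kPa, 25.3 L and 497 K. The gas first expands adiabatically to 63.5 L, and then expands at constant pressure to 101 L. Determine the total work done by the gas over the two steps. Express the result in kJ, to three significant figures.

W_total ≈ 4.32 kJ

Step 1 (adiabatic): W = (P₁V₁ − P₂V₂)/(γ−1) = (3668 − 2539)/0.4 = 2824 J.
After step 1: P = 39.98 kPa, V = 63.5 L, T = 343.9 K.
Step 2 (isobaric): W = PΔV = (39.98 kPa)(101 − 63.5 L) = 1499 J.
W_total = 2824 + 1499 = 4324 J.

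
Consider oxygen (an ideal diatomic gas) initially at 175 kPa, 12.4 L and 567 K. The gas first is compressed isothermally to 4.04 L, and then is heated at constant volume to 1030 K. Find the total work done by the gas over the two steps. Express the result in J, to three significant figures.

W_total ≈ -2430 J

Step 1 (isothermal): W = P₁V₁ ln(V₂/V₁) = (2170) ln(4.04/12.4) = -2434 J.
Step 2 (isochoric): W = 0 (constant volume).
W_total = -2434 + 0 = -2434 J.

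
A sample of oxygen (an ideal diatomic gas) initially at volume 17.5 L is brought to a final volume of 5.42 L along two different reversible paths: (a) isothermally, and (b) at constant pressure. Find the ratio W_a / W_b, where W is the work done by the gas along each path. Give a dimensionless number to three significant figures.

Path (a) isothermal: W = P₁V₁ ln(V₂/V₁) → W_a/(P₁V₁) = -1.172.
Path (b) isobaric: W = P₁(V₂ − V₁) → W_b/(P₁V₁) = -0.6903.
W_a / W_b = -1.172 / -0.6903 = 1.698.

W_a / W_b ≈ 1.70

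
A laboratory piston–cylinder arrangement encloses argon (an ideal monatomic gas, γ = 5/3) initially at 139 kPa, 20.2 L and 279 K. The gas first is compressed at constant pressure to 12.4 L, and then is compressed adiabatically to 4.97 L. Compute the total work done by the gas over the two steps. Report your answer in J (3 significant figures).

Step 1 (isobaric): W = PΔV = (139 kPa)(12.4 − 20.2 L) = -1084 J.
After step 1: P = 139 kPa, V = 12.4 L, T = 171.3 K.
Step 2 (adiabatic): W = (P₁V₁ − P₂V₂)/(γ−1) = (1724 − 3171)/0.667 = -2171 J.
W_total = -1084 − 2171 = -3255 J.

W_total ≈ -3250 J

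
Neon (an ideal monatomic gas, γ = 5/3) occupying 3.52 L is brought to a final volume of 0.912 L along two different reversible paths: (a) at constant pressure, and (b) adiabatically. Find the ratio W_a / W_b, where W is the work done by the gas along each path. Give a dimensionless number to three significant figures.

W_a / W_b ≈ 0.338

Path (a) isobaric: W = P₁(V₂ − V₁) → W_a/(P₁V₁) = -0.7409.
Path (b) adiabatic: W = P₁V₁(1 − (V₁/V₂)^(γ−1))/(γ−1) → W_b/(P₁V₁) = -2.191.
W_a / W_b = -0.7409 / -2.191 = 0.3382.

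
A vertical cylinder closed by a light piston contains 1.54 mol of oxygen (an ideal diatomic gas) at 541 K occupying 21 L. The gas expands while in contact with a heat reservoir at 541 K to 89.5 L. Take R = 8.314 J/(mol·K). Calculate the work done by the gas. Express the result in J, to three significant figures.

W ≈ 10000 J

Isothermal: W = nRT ln(V₂/V₁).
W = (1.54)(8.314)(541) × ln(89.5/21)
  = 6927 × 1.45
W_by_gas = 10042 J.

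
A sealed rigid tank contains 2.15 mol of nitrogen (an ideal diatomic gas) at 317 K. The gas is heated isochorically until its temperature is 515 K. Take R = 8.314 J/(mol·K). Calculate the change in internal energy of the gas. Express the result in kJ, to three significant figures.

Constant volume ⇒ W = 0, so Q = ΔU = nCᵥΔT with Cᵥ = 5R/2 = 20.79 J/(mol·K).
ΔU = (2.15)(20.79)(515 − 317) = 8848 J.

ΔU ≈ 8.85 kJ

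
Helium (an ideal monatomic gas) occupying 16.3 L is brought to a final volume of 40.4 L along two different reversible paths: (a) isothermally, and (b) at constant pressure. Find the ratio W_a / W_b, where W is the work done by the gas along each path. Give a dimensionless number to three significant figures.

Path (a) isothermal: W = P₁V₁ ln(V₂/V₁) → W_a/(P₁V₁) = 0.9077.
Path (b) isobaric: W = P₁(V₂ − V₁) → W_b/(P₁V₁) = 1.479.
W_a / W_b = 0.9077 / 1.479 = 0.6139.

W_a / W_b ≈ 0.614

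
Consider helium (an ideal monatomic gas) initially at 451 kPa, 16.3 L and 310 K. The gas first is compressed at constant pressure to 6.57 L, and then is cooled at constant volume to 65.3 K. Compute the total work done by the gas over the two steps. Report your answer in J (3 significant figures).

Step 1 (isobaric): W = PΔV = (451 kPa)(6.57 − 16.3 L) = -4388 J.
Step 2 (isochoric): W = 0 (constant volume).
W_total = -4388 + 0 = -4388 J.

W_total ≈ -4390 J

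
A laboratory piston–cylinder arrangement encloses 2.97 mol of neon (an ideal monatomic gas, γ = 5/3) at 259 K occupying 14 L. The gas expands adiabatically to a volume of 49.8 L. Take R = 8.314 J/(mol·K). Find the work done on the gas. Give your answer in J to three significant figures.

W ≈ -5480 J

Adiabatic: TV^(γ−1) = const with γ = 5/3.
T₂ = T₁ (V₁/V₂)^(γ−1) = 259 × (14/49.8)^0.667 = 259 × 0.4291 = 111.1 K.
W_by = nCᵥ(T₁ − T₂) = (2.97)(12.47)(259 − 111.1) = 5476 J.
Work on gas = −W_by = -5476 J.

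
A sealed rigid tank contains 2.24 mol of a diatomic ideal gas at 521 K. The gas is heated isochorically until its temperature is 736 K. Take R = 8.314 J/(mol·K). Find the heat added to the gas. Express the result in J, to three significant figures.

Q ≈ 10000 J

Constant volume ⇒ W = 0, so Q = ΔU = nCᵥΔT with Cᵥ = 5R/2 = 20.79 J/(mol·K).
ΔU = (2.24)(20.79)(736 − 521) = 10010 J.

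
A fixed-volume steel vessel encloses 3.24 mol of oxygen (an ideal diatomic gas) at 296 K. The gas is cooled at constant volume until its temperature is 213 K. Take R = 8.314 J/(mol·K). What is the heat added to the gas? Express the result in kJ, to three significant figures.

Q ≈ -5.59 kJ

Constant volume ⇒ W = 0, so Q = ΔU = nCᵥΔT with Cᵥ = 5R/2 = 20.79 J/(mol·K).
ΔU = (3.24)(20.79)(213 − 296) = -5590 J.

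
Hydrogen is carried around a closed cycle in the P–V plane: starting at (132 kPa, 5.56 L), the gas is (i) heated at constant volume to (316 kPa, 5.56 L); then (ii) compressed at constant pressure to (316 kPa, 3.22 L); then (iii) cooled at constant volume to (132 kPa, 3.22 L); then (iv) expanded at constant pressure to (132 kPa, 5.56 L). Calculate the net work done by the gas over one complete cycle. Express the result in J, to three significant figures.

Constant-volume legs do no work.
W(ii) = (316)(3.22 − 5.56) = -739.4 J; W(iv) = (132)(5.56 − 3.22) = 308.9 J.
W_net = -739.4 + 308.9 = -430.6 J (the counter-clockwise enclosed area).

W_net ≈ -431 J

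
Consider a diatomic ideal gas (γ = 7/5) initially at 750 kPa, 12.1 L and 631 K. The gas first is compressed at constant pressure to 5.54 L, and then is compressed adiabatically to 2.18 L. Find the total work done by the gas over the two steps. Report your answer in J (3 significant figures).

Step 1 (isobaric): W = PΔV = (750 kPa)(5.54 − 12.1 L) = -4920 J.
After step 1: P = 750 kPa, V = 5.54 L, T = 288.9 K.
Step 2 (adiabatic): W = (P₁V₁ − P₂V₂)/(γ−1) = (4155 − 6034)/0.4 = -4697 J.
W_total = -4920 − 4697 = -9617 J.

W_total ≈ -9620 J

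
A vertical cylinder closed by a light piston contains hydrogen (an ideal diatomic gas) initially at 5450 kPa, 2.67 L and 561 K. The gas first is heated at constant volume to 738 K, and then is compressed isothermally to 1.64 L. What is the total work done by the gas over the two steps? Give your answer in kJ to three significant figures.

Step 1 (isochoric): W = 0 (constant volume).
After step 1: P = 7170 kPa (V unchanged).
Step 2 (isothermal): W = P₁V₁ ln(V₂/V₁) = (19143) ln(1.64/2.67) = -9330 J.
W_total = 0 − 9330 = -9330 J.

W_total ≈ -9.33 kJ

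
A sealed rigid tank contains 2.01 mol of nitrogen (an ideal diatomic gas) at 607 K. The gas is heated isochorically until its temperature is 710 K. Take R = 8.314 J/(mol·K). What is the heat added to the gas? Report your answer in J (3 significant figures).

Constant volume ⇒ W = 0, so Q = ΔU = nCᵥΔT with Cᵥ = 5R/2 = 20.79 J/(mol·K).
ΔU = (2.01)(20.79)(710 − 607) = 4303 J.

Q ≈ 4300 J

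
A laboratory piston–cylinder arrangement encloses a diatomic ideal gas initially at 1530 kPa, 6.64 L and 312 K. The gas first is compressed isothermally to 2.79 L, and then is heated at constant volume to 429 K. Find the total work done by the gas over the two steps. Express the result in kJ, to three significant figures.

W_total ≈ -8.81 kJ

Step 1 (isothermal): W = P₁V₁ ln(V₂/V₁) = (10159) ln(2.79/6.64) = -8809 J.
Step 2 (isochoric): W = 0 (constant volume).
W_total = -8809 + 0 = -8809 J.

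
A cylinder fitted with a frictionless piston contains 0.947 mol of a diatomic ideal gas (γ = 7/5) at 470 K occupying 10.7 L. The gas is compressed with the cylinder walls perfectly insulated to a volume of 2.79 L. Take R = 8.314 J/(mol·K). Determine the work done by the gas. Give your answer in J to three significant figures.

Adiabatic: TV^(γ−1) = const with γ = 7/5.
T₂ = T₁ (V₁/V₂)^(γ−1) = 470 × (10.7/2.79)^0.4 = 470 × 1.712 = 804.7 K.
W_by = nCᵥ(T₁ − T₂) = (0.947)(20.79)(470 − 804.7) = -6587 J.

W ≈ -6590 J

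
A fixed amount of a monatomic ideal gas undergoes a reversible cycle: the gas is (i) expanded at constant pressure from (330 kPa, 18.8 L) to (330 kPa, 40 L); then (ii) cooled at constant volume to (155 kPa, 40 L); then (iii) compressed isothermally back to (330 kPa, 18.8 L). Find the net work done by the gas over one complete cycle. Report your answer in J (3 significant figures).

W_net ≈ 2310 J

Leg (i): W = PΔV = (330)(40 − 18.8) = 6996 J.
Leg (ii): W = 0.
Leg (iii): W = PᵢVᵢ ln(V_f/Vᵢ) = (6200) ln(18.8/40) = -4681 J.
W_net = 6996 − 4681 = 2315 J.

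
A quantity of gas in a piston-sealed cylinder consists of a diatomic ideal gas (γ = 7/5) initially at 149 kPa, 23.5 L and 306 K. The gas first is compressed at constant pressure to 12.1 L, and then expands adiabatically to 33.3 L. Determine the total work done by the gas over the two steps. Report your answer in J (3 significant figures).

W_total ≈ -198 J

Step 1 (isobaric): W = PΔV = (149 kPa)(12.1 − 23.5 L) = -1699 J.
After step 1: P = 149 kPa, V = 12.1 L, T = 157.6 K.
Step 2 (adiabatic): W = (P₁V₁ − P₂V₂)/(γ−1) = (1803 − 1203)/0.4 = 1501 J.
W_total = -1699 + 1501 = -197.8 J.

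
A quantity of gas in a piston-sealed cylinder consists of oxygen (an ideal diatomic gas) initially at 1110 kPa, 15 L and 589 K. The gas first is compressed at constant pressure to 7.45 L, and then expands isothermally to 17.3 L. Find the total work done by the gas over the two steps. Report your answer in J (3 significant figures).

W_total ≈ -1410 J

Step 1 (isobaric): W = PΔV = (1110 kPa)(7.45 − 15 L) = -8380 J.
After step 1: P = 1110 kPa, V = 7.45 L, T = 292.5 K.
Step 2 (isothermal): W = P₁V₁ ln(V₂/V₁) = (8270) ln(17.3/7.45) = 6967 J.
W_total = -8380 + 6967 = -1414 J.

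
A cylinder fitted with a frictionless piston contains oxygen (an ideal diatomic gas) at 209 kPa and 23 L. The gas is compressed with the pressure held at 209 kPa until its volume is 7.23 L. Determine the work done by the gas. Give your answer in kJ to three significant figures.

Isobaric: W = P ΔV.
W = (209 kPa)(7.23 − 23 L) = (209)(-15.77) = -3296 J.

W ≈ -3.30 kJ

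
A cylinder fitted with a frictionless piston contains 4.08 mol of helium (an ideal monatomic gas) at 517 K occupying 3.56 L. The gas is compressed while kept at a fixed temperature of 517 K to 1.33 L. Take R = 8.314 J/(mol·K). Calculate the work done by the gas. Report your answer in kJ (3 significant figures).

W ≈ -17.3 kJ

Isothermal: W = nRT ln(V₂/V₁).
W = (4.08)(8.314)(517) × ln(1.33/3.56)
  = 17537 × -0.9846
W_by_gas = -17267 J.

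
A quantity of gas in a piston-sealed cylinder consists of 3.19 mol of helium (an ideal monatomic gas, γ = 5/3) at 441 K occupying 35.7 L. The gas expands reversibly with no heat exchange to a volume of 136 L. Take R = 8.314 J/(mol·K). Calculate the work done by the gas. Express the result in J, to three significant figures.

Adiabatic: TV^(γ−1) = const with γ = 5/3.
T₂ = T₁ (V₁/V₂)^(γ−1) = 441 × (35.7/136)^0.667 = 441 × 0.41 = 180.8 K.
W_by = nCᵥ(T₁ − T₂) = (3.19)(12.47)(441 − 180.8) = 10352 J.

W ≈ 10400 J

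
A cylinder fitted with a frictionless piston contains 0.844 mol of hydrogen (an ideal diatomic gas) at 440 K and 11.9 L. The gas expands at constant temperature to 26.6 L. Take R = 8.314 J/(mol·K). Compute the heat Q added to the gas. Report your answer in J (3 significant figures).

Isothermal ⇒ ΔU = 0, so Q = W = nRT ln(V₂/V₁).
Q = (0.844)(8.314)(440) ln(26.6/11.9) = 3087 × 0.8044 = 2483 J.

Q ≈ 2480 J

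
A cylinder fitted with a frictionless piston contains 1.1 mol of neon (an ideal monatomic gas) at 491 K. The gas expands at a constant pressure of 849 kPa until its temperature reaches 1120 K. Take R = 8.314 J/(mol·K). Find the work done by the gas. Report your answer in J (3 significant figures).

Isobaric: W = P ΔV = nR ΔT.
W = (1.1)(8.314)(1120 − 491) = 5752 J.

W ≈ 5750 J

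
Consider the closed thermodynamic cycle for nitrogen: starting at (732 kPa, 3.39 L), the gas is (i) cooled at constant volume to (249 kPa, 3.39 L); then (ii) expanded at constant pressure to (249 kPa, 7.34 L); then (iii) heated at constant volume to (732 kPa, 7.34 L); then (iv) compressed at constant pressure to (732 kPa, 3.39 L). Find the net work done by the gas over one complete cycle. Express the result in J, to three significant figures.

W_net ≈ -1910 J

Constant-volume legs do no work.
W(ii) = (249)(7.34 − 3.39) = 983.5 J; W(iv) = (732)(3.39 − 7.34) = -2891 J.
W_net = 983.5 − 2891 = -1908 J (the counter-clockwise enclosed area).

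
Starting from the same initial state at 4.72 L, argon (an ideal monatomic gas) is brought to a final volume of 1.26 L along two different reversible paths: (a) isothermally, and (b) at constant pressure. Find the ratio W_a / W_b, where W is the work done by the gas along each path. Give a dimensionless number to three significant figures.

Path (a) isothermal: W = P₁V₁ ln(V₂/V₁) → W_a/(P₁V₁) = -1.321.
Path (b) isobaric: W = P₁(V₂ − V₁) → W_b/(P₁V₁) = -0.7331.
W_a / W_b = -1.321 / -0.7331 = 1.802.

W_a / W_b ≈ 1.80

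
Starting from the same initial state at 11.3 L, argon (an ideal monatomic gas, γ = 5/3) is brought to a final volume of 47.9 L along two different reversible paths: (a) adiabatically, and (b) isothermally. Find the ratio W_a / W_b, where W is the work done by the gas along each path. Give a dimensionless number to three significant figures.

W_a / W_b ≈ 0.642

Path (a) adiabatic: W = P₁V₁(1 − (V₁/V₂)^(γ−1))/(γ−1) → W_a/(P₁V₁) = 0.9273.
Path (b) isothermal: W = P₁V₁ ln(V₂/V₁) → W_b/(P₁V₁) = 1.444.
W_a / W_b = 0.9273 / 1.444 = 0.642.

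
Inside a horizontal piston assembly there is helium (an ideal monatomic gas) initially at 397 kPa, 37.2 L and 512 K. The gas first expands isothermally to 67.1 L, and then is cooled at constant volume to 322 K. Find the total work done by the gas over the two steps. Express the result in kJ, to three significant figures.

W_total ≈ 8.71 kJ

Step 1 (isothermal): W = P₁V₁ ln(V₂/V₁) = (14768) ln(67.1/37.2) = 8712 J.
Step 2 (isochoric): W = 0 (constant volume).
W_total = 8712 + 0 = 8712 J.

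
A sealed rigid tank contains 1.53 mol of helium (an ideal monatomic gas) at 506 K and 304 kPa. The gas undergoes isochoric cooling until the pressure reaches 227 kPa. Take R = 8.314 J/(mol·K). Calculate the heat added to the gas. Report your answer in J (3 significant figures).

Constant volume ⇒ W = 0, so Q = ΔU = nCᵥΔT with Cᵥ = 3R/2 = 12.47 J/(mol·K).
At constant V, T₂/T₁ = P₂/P₁ ⇒ ΔT = T₁(P₂/P₁ − 1) = 506·(227/304 − 1) = -128.2 K.
ΔU = (1.53)(12.47)(-128.2) = -2445 J.

Q ≈ -2450 J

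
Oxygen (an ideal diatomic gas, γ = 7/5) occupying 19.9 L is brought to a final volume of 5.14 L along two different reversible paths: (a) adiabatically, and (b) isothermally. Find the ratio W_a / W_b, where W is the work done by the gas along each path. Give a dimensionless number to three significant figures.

W_a / W_b ≈ 1.33

Path (a) adiabatic: W = P₁V₁(1 − (V₁/V₂)^(γ−1))/(γ−1) → W_a/(P₁V₁) = -1.796.
Path (b) isothermal: W = P₁V₁ ln(V₂/V₁) → W_b/(P₁V₁) = -1.354.
W_a / W_b = -1.796 / -1.354 = 1.327.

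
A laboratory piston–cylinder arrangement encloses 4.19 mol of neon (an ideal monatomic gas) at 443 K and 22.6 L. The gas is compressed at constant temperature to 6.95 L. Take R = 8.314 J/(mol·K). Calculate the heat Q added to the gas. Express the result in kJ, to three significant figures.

Q ≈ -18.2 kJ

Isothermal ⇒ ΔU = 0, so Q = W = nRT ln(V₂/V₁).
Q = (4.19)(8.314)(443) ln(6.95/22.6) = 15432 × -1.179 = -18198 J.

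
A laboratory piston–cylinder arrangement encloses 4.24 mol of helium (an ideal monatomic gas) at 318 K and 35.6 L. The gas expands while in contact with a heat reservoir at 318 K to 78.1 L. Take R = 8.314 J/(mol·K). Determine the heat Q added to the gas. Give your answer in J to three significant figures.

Q ≈ 8810 J

Isothermal ⇒ ΔU = 0, so Q = W = nRT ln(V₂/V₁).
Q = (4.24)(8.314)(318) ln(78.1/35.6) = 11210 × 0.7856 = 8807 J.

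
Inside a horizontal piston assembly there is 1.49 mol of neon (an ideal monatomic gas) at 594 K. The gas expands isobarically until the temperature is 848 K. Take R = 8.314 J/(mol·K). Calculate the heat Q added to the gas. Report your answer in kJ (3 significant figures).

Isobaric: W = nRΔT = (1.49)(8.314)(254) = 3147 J.
ΔU = nCᵥΔT with Cᵥ = 3R/2: ΔU = (1.49)(12.47)(254) = 4720 J.
Q = ΔU + W = 4720 + 3147 = 7866 J.

Q ≈ 7.87 kJ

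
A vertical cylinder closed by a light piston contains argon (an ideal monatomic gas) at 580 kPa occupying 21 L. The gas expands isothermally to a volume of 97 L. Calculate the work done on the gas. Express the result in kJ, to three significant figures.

Isothermal: W = nRT ln(V₂/V₁) = P₁V₁ ln(V₂/V₁).
P₁V₁ = (580 kPa)(21 L) = 12180 J.
W = 12180 × ln(97/21) = 12180 × 1.53
W_by_gas = 18638 J; work on gas = −W_by = -18638 J.

W ≈ -18.6 kJ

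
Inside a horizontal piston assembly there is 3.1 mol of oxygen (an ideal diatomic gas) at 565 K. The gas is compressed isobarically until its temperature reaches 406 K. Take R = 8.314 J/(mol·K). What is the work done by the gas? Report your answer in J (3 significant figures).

W ≈ -4100 J

Isobaric: W = P ΔV = nR ΔT.
W = (3.1)(8.314)(406 − 565) = -4098 J.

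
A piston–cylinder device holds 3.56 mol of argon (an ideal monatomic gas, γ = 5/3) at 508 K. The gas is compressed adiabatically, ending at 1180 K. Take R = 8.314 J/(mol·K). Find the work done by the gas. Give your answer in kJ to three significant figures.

W ≈ -29.8 kJ

Adiabatic ⇒ Q = 0, so W_by = −ΔU = nCᵥ(T₁ − T₂).
Cᵥ = 3R/2 = 12.47 J/(mol·K).
W = (3.56)(12.47)(508 − 1180) = -29835 J.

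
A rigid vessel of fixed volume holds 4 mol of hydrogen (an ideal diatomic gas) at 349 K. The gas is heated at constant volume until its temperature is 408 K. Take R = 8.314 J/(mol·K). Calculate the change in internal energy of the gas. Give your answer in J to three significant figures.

Constant volume ⇒ W = 0, so Q = ΔU = nCᵥΔT with Cᵥ = 5R/2 = 20.79 J/(mol·K).
ΔU = (4)(20.79)(408 − 349) = 4905 J.

ΔU ≈ 4910 J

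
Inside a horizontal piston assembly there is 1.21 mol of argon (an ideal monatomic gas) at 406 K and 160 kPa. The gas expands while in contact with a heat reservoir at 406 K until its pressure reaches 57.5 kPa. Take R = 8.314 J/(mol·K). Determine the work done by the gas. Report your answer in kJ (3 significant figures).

W ≈ 4.18 kJ

Isothermal process: W = nRT ln(V₂/V₁) = nRT ln(P₁/P₂).
W = (1.21)(8.314)(406) × ln(160/57.5)
  = 4084 × ln(2.783) = 4084 × 1.023
W_by_gas = 4180 J.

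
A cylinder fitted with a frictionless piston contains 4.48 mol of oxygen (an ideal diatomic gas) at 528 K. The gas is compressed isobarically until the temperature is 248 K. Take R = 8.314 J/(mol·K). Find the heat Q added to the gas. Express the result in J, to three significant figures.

Q ≈ -36500 J

Isobaric: W = nRΔT = (4.48)(8.314)(-280) = -10429 J.
ΔU = nCᵥΔT with Cᵥ = 5R/2: ΔU = (4.48)(20.79)(-280) = -26073 J.
Q = ΔU + W = -26073 − 10429 = -36502 J.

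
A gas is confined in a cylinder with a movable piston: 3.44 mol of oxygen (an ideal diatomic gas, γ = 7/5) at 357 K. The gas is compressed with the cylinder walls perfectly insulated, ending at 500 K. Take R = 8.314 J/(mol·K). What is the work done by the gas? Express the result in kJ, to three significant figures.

W ≈ -10.2 kJ

Adiabatic ⇒ Q = 0, so W_by = −ΔU = nCᵥ(T₁ − T₂).
Cᵥ = 5R/2 = 20.79 J/(mol·K).
W = (3.44)(20.79)(357 − 500) = -10225 J.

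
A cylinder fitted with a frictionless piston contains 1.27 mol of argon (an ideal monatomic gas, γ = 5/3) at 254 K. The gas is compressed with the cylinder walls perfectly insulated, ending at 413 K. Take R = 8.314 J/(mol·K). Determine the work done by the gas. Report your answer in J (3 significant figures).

W ≈ -2520 J

Adiabatic ⇒ Q = 0, so W_by = −ΔU = nCᵥ(T₁ − T₂).
Cᵥ = 3R/2 = 12.47 J/(mol·K).
W = (1.27)(12.47)(254 − 413) = -2518 J.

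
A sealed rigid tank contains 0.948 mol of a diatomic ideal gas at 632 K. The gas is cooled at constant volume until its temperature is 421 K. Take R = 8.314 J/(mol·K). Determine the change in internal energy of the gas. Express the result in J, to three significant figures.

Constant volume ⇒ W = 0, so Q = ΔU = nCᵥΔT with Cᵥ = 5R/2 = 20.79 J/(mol·K).
ΔU = (0.948)(20.79)(421 − 632) = -4158 J.

ΔU ≈ -4160 J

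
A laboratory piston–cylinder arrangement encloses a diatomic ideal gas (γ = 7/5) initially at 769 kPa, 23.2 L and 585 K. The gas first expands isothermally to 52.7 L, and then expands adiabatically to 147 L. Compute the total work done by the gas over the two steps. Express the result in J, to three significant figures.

Step 1 (isothermal): W = P₁V₁ ln(V₂/V₁) = (17841) ln(52.7/23.2) = 14638 J.
After step 1: P = 338.5 kPa, V = 52.7 L, T = 585 K.
Step 2 (adiabatic): W = (P₁V₁ − P₂V₂)/(γ−1) = (17841 − 11836)/0.4 = 15012 J.
W_total = 14638 + 15012 = 29649 J.

W_total ≈ 29600 J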